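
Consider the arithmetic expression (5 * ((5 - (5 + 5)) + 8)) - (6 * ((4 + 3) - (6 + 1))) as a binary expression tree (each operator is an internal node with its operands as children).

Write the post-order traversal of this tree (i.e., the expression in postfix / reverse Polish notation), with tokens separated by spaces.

5 5 5 5 + - 8 + * 6 4 3 + 6 1 + - * -

Post-order on an expression tree gives postfix notation: for each operator, emit left operand, right operand, then the operator.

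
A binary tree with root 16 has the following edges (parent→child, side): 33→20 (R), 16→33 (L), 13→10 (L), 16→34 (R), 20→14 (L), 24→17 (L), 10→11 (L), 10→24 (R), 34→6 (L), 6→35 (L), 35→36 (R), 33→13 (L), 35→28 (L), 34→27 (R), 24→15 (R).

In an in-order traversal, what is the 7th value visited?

33

In-order visits the left subtree, then the node, then the right subtree.
At 16: go left to 33.
  At 33: go left to 13.
    At 13: go left to 10.
      At 10: go left to 11.
        11 is a leaf — visit 11.
      Visit 10.
      At 10: go right to 24.
        At 24: go left to 17.
          17 is a leaf — visit 17.
        Visit 24.
        At 24: go right to 15.
          15 is a leaf — visit 15.
    Visit 13.
    At 13: no right child.
  Visit 33.
  At 33: go right to 20.
    At 20: go left to 14.
      14 is a leaf — visit 14.
    Visit 20.
    At 20: no right child.
Visit 16.
At 16: go right to 34.
  At 34: go left to 6.
    At 6: go left to 35.
      At 35: go left to 28.
        28 is a leaf — visit 28.
      Visit 35.
      At 35: go right to 36.
        36 is a leaf — visit 36.
    Visit 6.
    At 6: no right child.
  Visit 34.
  At 34: go right to 27.
    27 is a leaf — visit 27.
Full in-order sequence: 11, 10, 17, 24, 15, 13, 33, 14, 20, 16, 28, 35, 36, 6, 34, 27.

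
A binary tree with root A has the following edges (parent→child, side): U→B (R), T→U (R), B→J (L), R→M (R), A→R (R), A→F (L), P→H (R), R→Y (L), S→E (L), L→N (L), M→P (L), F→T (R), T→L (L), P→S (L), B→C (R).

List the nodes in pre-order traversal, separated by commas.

A, F, T, L, N, U, B, J, C, R, Y, M, P, S, E, H

Pre-order visits the node, then its left subtree, then its right subtree.
Visit A.
At A: go left to F.
  Visit F.
  At F: no left child.
  At F: go right to T.
    Visit T.
    At T: go left to L.
      Visit L.
      At L: go left to N.
        N is a leaf — visit N.
      At L: no right child.
    At T: go right to U.
      Visit U.
      At U: no left child.
      At U: go right to B.
        Visit B.
        At B: go left to J.
          J is a leaf — visit J.
        At B: go right to C.
          C is a leaf — visit C.
At A: go right to R.
  Visit R.
  At R: go left to Y.
    Y is a leaf — visit Y.
  At R: go right to M.
    Visit M.
    At M: go left to P.
      Visit P.
      At P: go left to S.
        Visit S.
        At S: go left to E.
          E is a leaf — visit E.
        At S: no right child.
      At P: go right to H.
        H is a leaf — visit H.
    At M: no right child.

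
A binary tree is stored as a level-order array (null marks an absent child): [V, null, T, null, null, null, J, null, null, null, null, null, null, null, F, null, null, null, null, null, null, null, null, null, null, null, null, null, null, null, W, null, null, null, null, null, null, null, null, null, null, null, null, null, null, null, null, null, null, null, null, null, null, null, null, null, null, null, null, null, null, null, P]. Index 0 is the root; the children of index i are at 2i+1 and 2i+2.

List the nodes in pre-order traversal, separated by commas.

V, T, J, F, W, P

Pre-order visits the node, then its left subtree, then its right subtree.
Visit V.
At V: no left child.
At V: go right to T.
  Visit T.
  At T: no left child.
  At T: go right to J.
    Visit J.
    At J: no left child.
    At J: go right to F.
      Visit F.
      At F: no left child.
      At F: go right to W.
        Visit W.
        At W: no left child.
        At W: go right to P.
          P is a leaf — visit P.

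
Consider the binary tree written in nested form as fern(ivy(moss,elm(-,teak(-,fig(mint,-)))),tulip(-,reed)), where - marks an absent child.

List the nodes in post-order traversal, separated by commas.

moss, mint, fig, teak, elm, ivy, reed, tulip, fern

Post-order visits the left subtree, then the right subtree, then the node.
At fern: go left to ivy.
  At ivy: go left to moss.
    moss is a leaf — visit moss.
  At ivy: go right to elm.
    At elm: no left child.
    At elm: go right to teak.
      At teak: no left child.
      At teak: go right to fig.
        At fig: go left to mint.
          mint is a leaf — visit mint.
        At fig: no right child.
        Visit fig.
      Visit teak.
    Visit elm.
  Visit ivy.
At fern: go right to tulip.
  At tulip: no left child.
  At tulip: go right to reed.
    reed is a leaf — visit reed.
  Visit tulip.
Visit fern.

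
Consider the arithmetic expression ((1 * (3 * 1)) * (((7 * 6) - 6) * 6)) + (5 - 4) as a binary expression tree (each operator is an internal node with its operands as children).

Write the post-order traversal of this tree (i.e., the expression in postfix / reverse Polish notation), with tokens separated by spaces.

Post-order on an expression tree gives postfix notation: for each operator, emit left operand, right operand, then the operator.

1 3 1 * * 7 6 * 6 - 6 * * 5 4 - +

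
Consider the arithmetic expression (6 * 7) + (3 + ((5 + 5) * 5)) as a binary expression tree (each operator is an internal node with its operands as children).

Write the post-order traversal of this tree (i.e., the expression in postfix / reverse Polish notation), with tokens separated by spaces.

6 7 * 3 5 5 + 5 * + +

Post-order on an expression tree gives postfix notation: for each operator, emit left operand, right operand, then the operator.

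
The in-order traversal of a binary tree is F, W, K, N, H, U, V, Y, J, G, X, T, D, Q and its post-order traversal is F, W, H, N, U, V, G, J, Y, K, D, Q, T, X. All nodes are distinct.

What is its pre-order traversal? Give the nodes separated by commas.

The last element of post-order is the root; it splits in-order into left and right subtrees.
Root X: left subtree has 10 nodes {F, W, K, N, H, U, V, Y, J, G}, right has 3 {T, D, Q}.
  Root K: left subtree has 2 nodes {F, W}, right has 7 {N, H, U, V, Y, J, G}.
    Root W: left subtree has 1 node {F}, right has 0 { }.
    Root Y: left subtree has 4 nodes {N, H, U, V}, right has 2 {J, G}.
      Root V: left subtree has 3 nodes {N, H, U}, right has 0 { }.
        Root U: left subtree has 2 nodes {N, H}, right has 0 { }.
          Root N: left subtree has 0 nodes { }, right has 1 {H}.
      Root J: left subtree has 0 nodes { }, right has 1 {G}.
  Root T: left subtree has 0 nodes { }, right has 2 {D, Q}.
    Root Q: left subtree has 1 node {D}, right has 0 { }.

X, K, W, F, Y, V, U, N, H, J, G, T, Q, D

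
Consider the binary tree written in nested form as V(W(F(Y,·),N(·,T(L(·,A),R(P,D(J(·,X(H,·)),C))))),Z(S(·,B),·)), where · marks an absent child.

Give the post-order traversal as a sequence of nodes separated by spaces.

Post-order visits the left subtree, then the right subtree, then the node.
At V: go left to W.
  At W: go left to F.
    At F: go left to Y.
      Y is a leaf — visit Y.
    At F: no right child.
    Visit F.
  At W: go right to N.
    At N: no left child.
    At N: go right to T.
      At T: go left to L.
        At L: no left child.
        At L: go right to A.
          A is a leaf — visit A.
        Visit L.
      At T: go right to R.
        At R: go left to P.
          P is a leaf — visit P.
        At R: go right to D.
          At D: go left to J.
            At J: no left child.
            At J: go right to X.
              At X: go left to H.
                H is a leaf — visit H.
              At X: no right child.
              Visit X.
            Visit J.
          At D: go right to C.
            C is a leaf — visit C.
          Visit D.
        Visit R.
      Visit T.
    Visit N.
  Visit W.
At V: go right to Z.
  At Z: go left to S.
    At S: no left child.
    At S: go right to B.
      B is a leaf — visit B.
    Visit S.
  At Z: no right child.
  Visit Z.
Visit V.

Y F A L P H X J C D R T N W B S Z V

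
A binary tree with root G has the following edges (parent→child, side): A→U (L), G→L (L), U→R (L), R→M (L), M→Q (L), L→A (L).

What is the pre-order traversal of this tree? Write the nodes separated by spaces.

Pre-order visits the node, then its left subtree, then its right subtree.
Visit G.
At G: go left to L.
  Visit L.
  At L: go left to A.
    Visit A.
    At A: go left to U.
      Visit U.
      At U: go left to R.
        Visit R.
        At R: go left to M.
          Visit M.
          At M: go left to Q.
            Q is a leaf — visit Q.
          At M: no right child.
        At R: no right child.
      At U: no right child.
    At A: no right child.
  At L: no right child.
At G: no right child.

G L A U R M Q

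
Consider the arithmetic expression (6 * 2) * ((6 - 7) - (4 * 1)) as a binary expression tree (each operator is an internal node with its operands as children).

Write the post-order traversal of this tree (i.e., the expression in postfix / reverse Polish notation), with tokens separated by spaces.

6 2 * 6 7 - 4 1 * - *

Post-order on an expression tree gives postfix notation: for each operator, emit left operand, right operand, then the operator.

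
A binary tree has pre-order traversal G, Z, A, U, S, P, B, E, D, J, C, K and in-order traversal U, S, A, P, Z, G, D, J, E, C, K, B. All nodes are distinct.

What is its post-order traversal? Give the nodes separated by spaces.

S U P A Z J D K C E B G

The first element of pre-order is the root; it splits in-order into left and right subtrees.
Root G: left subtree has 5 nodes {U, S, A, P, Z}, right has 6 {D, J, E, C, K, B}.
  Root Z: left subtree has 4 nodes {U, S, A, P}, right has 0 { }.
    Root A: left subtree has 2 nodes {U, S}, right has 1 {P}.
      Root U: left subtree has 0 nodes { }, right has 1 {S}.
  Root B: left subtree has 5 nodes {D, J, E, C, K}, right has 0 { }.
    Root E: left subtree has 2 nodes {D, J}, right has 2 {C, K}.
      Root D: left subtree has 0 nodes { }, right has 1 {J}.
      Root C: left subtree has 0 nodes { }, right has 1 {K}.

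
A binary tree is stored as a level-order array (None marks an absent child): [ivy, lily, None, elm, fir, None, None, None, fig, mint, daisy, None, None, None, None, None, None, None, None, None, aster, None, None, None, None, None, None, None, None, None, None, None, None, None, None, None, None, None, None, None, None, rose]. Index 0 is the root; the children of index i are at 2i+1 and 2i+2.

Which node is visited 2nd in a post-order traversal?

elm

Post-order visits the left subtree, then the right subtree, then the node.
At ivy: go left to lily.
  At lily: go left to elm.
    At elm: no left child.
    At elm: go right to fig.
      fig is a leaf — visit fig.
    Visit elm.
  At lily: go right to fir.
    At fir: go left to mint.
      At mint: no left child.
      At mint: go right to aster.
        At aster: go left to rose.
          rose is a leaf — visit rose.
        At aster: no right child.
        Visit aster.
      Visit mint.
    At fir: go right to daisy.
      daisy is a leaf — visit daisy.
    Visit fir.
  Visit lily.
At ivy: no right child.
Visit ivy.
Full post-order sequence: fig, elm, rose, aster, mint, daisy, fir, lily, ivy.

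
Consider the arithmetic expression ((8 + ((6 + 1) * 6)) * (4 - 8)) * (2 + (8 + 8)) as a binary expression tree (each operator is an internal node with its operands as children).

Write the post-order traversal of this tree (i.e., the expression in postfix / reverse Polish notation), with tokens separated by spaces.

8 6 1 + 6 * + 4 8 - * 2 8 8 + + *

Post-order on an expression tree gives postfix notation: for each operator, emit left operand, right operand, then the operator.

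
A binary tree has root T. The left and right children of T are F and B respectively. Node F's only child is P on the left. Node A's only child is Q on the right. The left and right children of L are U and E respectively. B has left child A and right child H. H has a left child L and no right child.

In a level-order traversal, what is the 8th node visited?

Level-order visits nodes level by level from the root, left to right within each level.
Level 0: T
Level 1: F, B
Level 2: P, A, H
Level 3: Q, L
Level 4: U, E
Full level-order sequence: T, F, B, P, A, H, Q, L, U, E.

L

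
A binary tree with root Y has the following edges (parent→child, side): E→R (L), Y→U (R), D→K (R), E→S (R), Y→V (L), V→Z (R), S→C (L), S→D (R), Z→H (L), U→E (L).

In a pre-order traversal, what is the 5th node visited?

Pre-order visits the node, then its left subtree, then its right subtree.
Visit Y.
At Y: go left to V.
  Visit V.
  At V: no left child.
  At V: go right to Z.
    Visit Z.
    At Z: go left to H.
      H is a leaf — visit H.
    At Z: no right child.
At Y: go right to U.
  Visit U.
  At U: go left to E.
    Visit E.
    At E: go left to R.
      R is a leaf — visit R.
    At E: go right to S.
      Visit S.
      At S: go left to C.
        C is a leaf — visit C.
      At S: go right to D.
        Visit D.
        At D: no left child.
        At D: go right to K.
          K is a leaf — visit K.
  At U: no right child.
Full pre-order sequence: Y, V, Z, H, U, E, R, S, C, D, K.

U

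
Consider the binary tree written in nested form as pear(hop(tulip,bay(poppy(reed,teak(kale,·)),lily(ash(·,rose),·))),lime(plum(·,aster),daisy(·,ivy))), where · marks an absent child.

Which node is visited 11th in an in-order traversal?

pear

In-order visits the left subtree, then the node, then the right subtree.
At pear: go left to hop.
  At hop: go left to tulip.
    tulip is a leaf — visit tulip.
  Visit hop.
  At hop: go right to bay.
    At bay: go left to poppy.
      At poppy: go left to reed.
        reed is a leaf — visit reed.
      Visit poppy.
      At poppy: go right to teak.
        At teak: go left to kale.
          kale is a leaf — visit kale.
        Visit teak.
        At teak: no right child.
    Visit bay.
    At bay: go right to lily.
      At lily: go left to ash.
        At ash: no left child.
        Visit ash.
        At ash: go right to rose.
          rose is a leaf — visit rose.
      Visit lily.
      At lily: no right child.
Visit pear.
At pear: go right to lime.
  At lime: go left to plum.
    At plum: no left child.
    Visit plum.
    At plum: go right to aster.
      aster is a leaf — visit aster.
  Visit lime.
  At lime: go right to daisy.
    At daisy: no left child.
    Visit daisy.
    At daisy: go right to ivy.
      ivy is a leaf — visit ivy.
Full in-order sequence: tulip, hop, reed, poppy, kale, teak, bay, ash, rose, lily, pear, plum, aster, lime, daisy, ivy.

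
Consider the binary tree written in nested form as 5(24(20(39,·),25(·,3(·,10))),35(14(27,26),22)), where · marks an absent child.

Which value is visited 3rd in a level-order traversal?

Level-order visits nodes level by level from the root, left to right within each level.
Level 0: 5
Level 1: 24, 35
Level 2: 20, 25, 14, 22
Level 3: 39, 3, 27, 26
Level 4: 10
Full level-order sequence: 5, 24, 35, 20, 25, 14, 22, 39, 3, 27, 26, 10.

35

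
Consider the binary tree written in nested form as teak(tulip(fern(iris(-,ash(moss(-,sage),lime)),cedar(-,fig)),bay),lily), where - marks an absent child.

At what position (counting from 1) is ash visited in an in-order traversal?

In-order visits the left subtree, then the node, then the right subtree.
At teak: go left to tulip.
  At tulip: go left to fern.
    At fern: go left to iris.
      At iris: no left child.
      Visit iris.
      At iris: go right to ash.
        At ash: go left to moss.
          At moss: no left child.
          Visit moss.
          At moss: go right to sage.
            sage is a leaf — visit sage.
        Visit ash.
        At ash: go right to lime.
          lime is a leaf — visit lime.
    Visit fern.
    At fern: go right to cedar.
      At cedar: no left child.
      Visit cedar.
      At cedar: go right to fig.
        fig is a leaf — visit fig.
  Visit tulip.
  At tulip: go right to bay.
    bay is a leaf — visit bay.
Visit teak.
At teak: go right to lily.
  lily is a leaf — visit lily.
Full in-order sequence: iris, moss, sage, ash, lime, fern, cedar, fig, tulip, bay, teak, lily.

4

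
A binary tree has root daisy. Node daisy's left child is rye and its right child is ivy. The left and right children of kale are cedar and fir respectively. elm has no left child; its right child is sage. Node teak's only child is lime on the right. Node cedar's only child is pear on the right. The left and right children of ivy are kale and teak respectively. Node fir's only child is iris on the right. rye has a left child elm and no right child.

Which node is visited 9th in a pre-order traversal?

fir

Pre-order visits the node, then its left subtree, then its right subtree.
Visit daisy.
At daisy: go left to rye.
  Visit rye.
  At rye: go left to elm.
    Visit elm.
    At elm: no left child.
    At elm: go right to sage.
      sage is a leaf — visit sage.
  At rye: no right child.
At daisy: go right to ivy.
  Visit ivy.
  At ivy: go left to kale.
    Visit kale.
    At kale: go left to cedar.
      Visit cedar.
      At cedar: no left child.
      At cedar: go right to pear.
        pear is a leaf — visit pear.
    At kale: go right to fir.
      Visit fir.
      At fir: no left child.
      At fir: go right to iris.
        iris is a leaf — visit iris.
  At ivy: go right to teak.
    Visit teak.
    At teak: no left child.
    At teak: go right to lime.
      lime is a leaf — visit lime.
Full pre-order sequence: daisy, rye, elm, sage, ivy, kale, cedar, pear, fir, iris, teak, lime.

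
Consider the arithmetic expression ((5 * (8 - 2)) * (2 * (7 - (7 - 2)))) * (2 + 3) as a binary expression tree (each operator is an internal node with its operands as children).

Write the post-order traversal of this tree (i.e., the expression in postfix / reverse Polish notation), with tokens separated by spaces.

5 8 2 - * 2 7 7 2 - - * * 2 3 + *

Post-order on an expression tree gives postfix notation: for each operator, emit left operand, right operand, then the operator.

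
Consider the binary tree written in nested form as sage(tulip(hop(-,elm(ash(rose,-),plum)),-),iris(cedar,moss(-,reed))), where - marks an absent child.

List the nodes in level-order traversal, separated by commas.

Level-order visits nodes level by level from the root, left to right within each level.
Level 0: sage
Level 1: tulip, iris
Level 2: hop, cedar, moss
Level 3: elm, reed
Level 4: ash, plum
Level 5: rose

sage, tulip, iris, hop, cedar, moss, elm, reed, ash, plum, rose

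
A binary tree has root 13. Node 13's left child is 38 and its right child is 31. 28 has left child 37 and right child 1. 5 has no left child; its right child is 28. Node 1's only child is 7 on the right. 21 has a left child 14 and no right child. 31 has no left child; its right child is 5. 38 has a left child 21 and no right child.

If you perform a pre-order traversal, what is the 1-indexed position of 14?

Pre-order visits the node, then its left subtree, then its right subtree.
Visit 13.
At 13: go left to 38.
  Visit 38.
  At 38: go left to 21.
    Visit 21.
    At 21: go left to 14.
      14 is a leaf — visit 14.
    At 21: no right child.
  At 38: no right child.
At 13: go right to 31.
  Visit 31.
  At 31: no left child.
  At 31: go right to 5.
    Visit 5.
    At 5: no left child.
    At 5: go right to 28.
      Visit 28.
      At 28: go left to 37.
        37 is a leaf — visit 37.
      At 28: go right to 1.
        Visit 1.
        At 1: no left child.
        At 1: go right to 7.
          7 is a leaf — visit 7.
Full pre-order sequence: 13, 38, 21, 14, 31, 5, 28, 37, 1, 7.

4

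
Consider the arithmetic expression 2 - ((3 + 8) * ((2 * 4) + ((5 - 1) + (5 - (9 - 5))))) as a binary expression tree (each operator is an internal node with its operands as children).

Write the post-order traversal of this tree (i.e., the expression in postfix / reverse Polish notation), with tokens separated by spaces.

Post-order on an expression tree gives postfix notation: for each operator, emit left operand, right operand, then the operator.

2 3 8 + 2 4 * 5 1 - 5 9 5 - - + + * -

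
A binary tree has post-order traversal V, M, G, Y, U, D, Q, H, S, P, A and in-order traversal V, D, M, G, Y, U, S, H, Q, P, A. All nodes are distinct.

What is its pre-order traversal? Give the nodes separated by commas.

The last element of post-order is the root; it splits in-order into left and right subtrees.
Root A: left subtree has 10 nodes {V, D, M, G, Y, U, S, H, Q, P}, right has 0 { }.
  Root P: left subtree has 9 nodes {V, D, M, G, Y, U, S, H, Q}, right has 0 { }.
    Root S: left subtree has 6 nodes {V, D, M, G, Y, U}, right has 2 {H, Q}.
      Root D: left subtree has 1 node {V}, right has 4 {M, G, Y, U}.
        Root U: left subtree has 3 nodes {M, G, Y}, right has 0 { }.
          Root Y: left subtree has 2 nodes {M, G}, right has 0 { }.
            Root G: left subtree has 1 node {M}, right has 0 { }.
      Root H: left subtree has 0 nodes { }, right has 1 {Q}.

A, P, S, D, V, U, Y, G, M, H, Q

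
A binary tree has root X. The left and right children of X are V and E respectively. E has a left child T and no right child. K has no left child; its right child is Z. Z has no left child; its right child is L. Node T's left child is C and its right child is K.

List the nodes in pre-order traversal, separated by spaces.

Pre-order visits the node, then its left subtree, then its right subtree.
Visit X.
At X: go left to V.
  V is a leaf — visit V.
At X: go right to E.
  Visit E.
  At E: go left to T.
    Visit T.
    At T: go left to C.
      C is a leaf — visit C.
    At T: go right to K.
      Visit K.
      At K: no left child.
      At K: go right to Z.
        Visit Z.
        At Z: no left child.
        At Z: go right to L.
          L is a leaf — visit L.
  At E: no right child.

X V E T C K Z L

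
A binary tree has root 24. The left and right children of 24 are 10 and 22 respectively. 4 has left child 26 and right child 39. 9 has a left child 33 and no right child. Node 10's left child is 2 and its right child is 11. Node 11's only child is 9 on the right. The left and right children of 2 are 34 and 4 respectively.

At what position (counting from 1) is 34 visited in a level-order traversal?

6

Level-order visits nodes level by level from the root, left to right within each level.
Level 0: 24
Level 1: 10, 22
Level 2: 2, 11
Level 3: 34, 4, 9
Level 4: 26, 39, 33
Full level-order sequence: 24, 10, 22, 2, 11, 34, 4, 9, 26, 39, 33.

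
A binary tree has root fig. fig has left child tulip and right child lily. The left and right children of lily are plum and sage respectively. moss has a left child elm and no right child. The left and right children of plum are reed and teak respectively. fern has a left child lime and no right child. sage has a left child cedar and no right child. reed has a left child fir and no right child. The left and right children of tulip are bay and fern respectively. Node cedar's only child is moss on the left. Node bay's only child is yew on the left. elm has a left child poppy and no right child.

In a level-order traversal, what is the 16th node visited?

poppy

Level-order visits nodes level by level from the root, left to right within each level.
Level 0: fig
Level 1: tulip, lily
Level 2: bay, fern, plum, sage
Level 3: yew, lime, reed, teak, cedar
Level 4: fir, moss
Level 5: elm
Level 6: poppy
Full level-order sequence: fig, tulip, lily, bay, fern, plum, sage, yew, lime, reed, teak, cedar, fir, moss, elm, poppy.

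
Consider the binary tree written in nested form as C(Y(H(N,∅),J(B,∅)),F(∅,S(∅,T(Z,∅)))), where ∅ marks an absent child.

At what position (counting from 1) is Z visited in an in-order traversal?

9

In-order visits the left subtree, then the node, then the right subtree.
At C: go left to Y.
  At Y: go left to H.
    At H: go left to N.
      N is a leaf — visit N.
    Visit H.
    At H: no right child.
  Visit Y.
  At Y: go right to J.
    At J: go left to B.
      B is a leaf — visit B.
    Visit J.
    At J: no right child.
Visit C.
At C: go right to F.
  At F: no left child.
  Visit F.
  At F: go right to S.
    At S: no left child.
    Visit S.
    At S: go right to T.
      At T: go left to Z.
        Z is a leaf — visit Z.
      Visit T.
      At T: no right child.
Full in-order sequence: N, H, Y, B, J, C, F, S, Z, T.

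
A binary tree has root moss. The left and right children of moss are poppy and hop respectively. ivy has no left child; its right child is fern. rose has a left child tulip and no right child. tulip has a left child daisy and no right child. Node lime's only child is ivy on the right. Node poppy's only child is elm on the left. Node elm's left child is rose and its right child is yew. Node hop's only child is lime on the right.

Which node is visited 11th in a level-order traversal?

Level-order visits nodes level by level from the root, left to right within each level.
Level 0: moss
Level 1: poppy, hop
Level 2: elm, lime
Level 3: rose, yew, ivy
Level 4: tulip, fern
Level 5: daisy
Full level-order sequence: moss, poppy, hop, elm, lime, rose, yew, ivy, tulip, fern, daisy.

daisy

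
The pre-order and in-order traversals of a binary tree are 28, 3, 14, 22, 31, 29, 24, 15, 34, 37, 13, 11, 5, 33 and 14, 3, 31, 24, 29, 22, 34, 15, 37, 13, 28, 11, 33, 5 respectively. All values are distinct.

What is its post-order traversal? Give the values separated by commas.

14, 24, 29, 31, 34, 13, 37, 15, 22, 3, 33, 5, 11, 28

The first element of pre-order is the root; it splits in-order into left and right subtrees.
Root 28: left subtree has 10 nodes {14, 3, 31, 24, 29, 22, 34, 15, 37, 13}, right has 3 {11, 33, 5}.
  Root 3: left subtree has 1 node {14}, right has 8 {31, 24, 29, 22, 34, 15, 37, 13}.
    Root 22: left subtree has 3 nodes {31, 24, 29}, right has 4 {34, 15, 37, 13}.
      Root 31: left subtree has 0 nodes { }, right has 2 {24, 29}.
        Root 29: left subtree has 1 node {24}, right has 0 { }.
      Root 15: left subtree has 1 node {34}, right has 2 {37, 13}.
        Root 37: left subtree has 0 nodes { }, right has 1 {13}.
  Root 11: left subtree has 0 nodes { }, right has 2 {33, 5}.
    Root 5: left subtree has 1 node {33}, right has 0 { }.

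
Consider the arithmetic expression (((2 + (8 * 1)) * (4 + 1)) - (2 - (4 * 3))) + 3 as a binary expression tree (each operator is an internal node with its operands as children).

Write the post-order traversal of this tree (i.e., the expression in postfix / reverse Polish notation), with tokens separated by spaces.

Post-order on an expression tree gives postfix notation: for each operator, emit left operand, right operand, then the operator.

2 8 1 * + 4 1 + * 2 4 3 * - - 3 +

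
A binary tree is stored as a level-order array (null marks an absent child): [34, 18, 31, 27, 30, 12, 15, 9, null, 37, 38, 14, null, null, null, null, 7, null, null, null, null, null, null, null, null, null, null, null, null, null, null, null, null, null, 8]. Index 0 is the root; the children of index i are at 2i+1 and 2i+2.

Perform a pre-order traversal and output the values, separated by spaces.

Pre-order visits the node, then its left subtree, then its right subtree.
Visit 34.
At 34: go left to 18.
  Visit 18.
  At 18: go left to 27.
    Visit 27.
    At 27: go left to 9.
      Visit 9.
      At 9: no left child.
      At 9: go right to 7.
        Visit 7.
        At 7: no left child.
        At 7: go right to 8.
          8 is a leaf — visit 8.
    At 27: no right child.
  At 18: go right to 30.
    Visit 30.
    At 30: go left to 37.
      37 is a leaf — visit 37.
    At 30: go right to 38.
      38 is a leaf — visit 38.
At 34: go right to 31.
  Visit 31.
  At 31: go left to 12.
    Visit 12.
    At 12: go left to 14.
      14 is a leaf — visit 14.
    At 12: no right child.
  At 31: go right to 15.
    15 is a leaf — visit 15.

34 18 27 9 7 8 30 37 38 31 12 14 15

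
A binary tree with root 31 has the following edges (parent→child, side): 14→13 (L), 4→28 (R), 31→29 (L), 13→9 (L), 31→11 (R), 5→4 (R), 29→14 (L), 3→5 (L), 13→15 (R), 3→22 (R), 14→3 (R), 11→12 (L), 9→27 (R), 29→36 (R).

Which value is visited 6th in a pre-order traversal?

Pre-order visits the node, then its left subtree, then its right subtree.
Visit 31.
At 31: go left to 29.
  Visit 29.
  At 29: go left to 14.
    Visit 14.
    At 14: go left to 13.
      Visit 13.
      At 13: go left to 9.
        Visit 9.
        At 9: no left child.
        At 9: go right to 27.
          27 is a leaf — visit 27.
      At 13: go right to 15.
        15 is a leaf — visit 15.
    At 14: go right to 3.
      Visit 3.
      At 3: go left to 5.
        Visit 5.
        At 5: no left child.
        At 5: go right to 4.
          Visit 4.
          At 4: no left child.
          At 4: go right to 28.
            28 is a leaf — visit 28.
      At 3: go right to 22.
        22 is a leaf — visit 22.
  At 29: go right to 36.
    36 is a leaf — visit 36.
At 31: go right to 11.
  Visit 11.
  At 11: go left to 12.
    12 is a leaf — visit 12.
  At 11: no right child.
Full pre-order sequence: 31, 29, 14, 13, 9, 27, 15, 3, 5, 4, 28, 22, 36, 11, 12.

27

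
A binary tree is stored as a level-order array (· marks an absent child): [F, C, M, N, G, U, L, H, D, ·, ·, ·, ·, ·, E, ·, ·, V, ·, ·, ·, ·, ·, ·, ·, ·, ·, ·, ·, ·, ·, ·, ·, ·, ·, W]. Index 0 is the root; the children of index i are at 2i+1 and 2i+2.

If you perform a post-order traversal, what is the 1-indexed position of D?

4

Post-order visits the left subtree, then the right subtree, then the node.
At F: go left to C.
  At C: go left to N.
    At N: go left to H.
      H is a leaf — visit H.
    At N: go right to D.
      At D: go left to V.
        At V: go left to W.
          W is a leaf — visit W.
        At V: no right child.
        Visit V.
      At D: no right child.
      Visit D.
    Visit N.
  At C: go right to G.
    G is a leaf — visit G.
  Visit C.
At F: go right to M.
  At M: go left to U.
    U is a leaf — visit U.
  At M: go right to L.
    At L: no left child.
    At L: go right to E.
      E is a leaf — visit E.
    Visit L.
  Visit M.
Visit F.
Full post-order sequence: H, W, V, D, N, G, C, U, E, L, M, F.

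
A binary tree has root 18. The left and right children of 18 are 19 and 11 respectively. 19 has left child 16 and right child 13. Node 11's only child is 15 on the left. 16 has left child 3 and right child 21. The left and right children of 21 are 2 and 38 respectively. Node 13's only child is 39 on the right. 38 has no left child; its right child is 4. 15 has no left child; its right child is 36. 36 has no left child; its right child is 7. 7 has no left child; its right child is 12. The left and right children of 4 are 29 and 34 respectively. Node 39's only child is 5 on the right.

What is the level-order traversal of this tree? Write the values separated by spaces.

Level-order visits nodes level by level from the root, left to right within each level.
Level 0: 18
Level 1: 19, 11
Level 2: 16, 13, 15
Level 3: 3, 21, 39, 36
Level 4: 2, 38, 5, 7
Level 5: 4, 12
Level 6: 29, 34

18 19 11 16 13 15 3 21 39 36 2 38 5 7 4 12 29 34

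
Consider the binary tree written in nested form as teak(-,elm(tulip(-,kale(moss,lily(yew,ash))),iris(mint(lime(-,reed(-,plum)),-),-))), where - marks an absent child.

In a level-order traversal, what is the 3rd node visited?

Level-order visits nodes level by level from the root, left to right within each level.
Level 0: teak
Level 1: elm
Level 2: tulip, iris
Level 3: kale, mint
Level 4: moss, lily, lime
Level 5: yew, ash, reed
Level 6: plum
Full level-order sequence: teak, elm, tulip, iris, kale, mint, moss, lily, lime, yew, ash, reed, plum.

tulip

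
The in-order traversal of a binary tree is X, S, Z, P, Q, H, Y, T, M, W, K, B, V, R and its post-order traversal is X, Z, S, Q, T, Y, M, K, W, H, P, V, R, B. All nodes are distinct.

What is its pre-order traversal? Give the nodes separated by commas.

B, P, S, X, Z, H, Q, W, M, Y, T, K, R, V

The last element of post-order is the root; it splits in-order into left and right subtrees.
Root B: left subtree has 11 nodes {X, S, Z, P, Q, H, Y, T, M, W, K}, right has 2 {V, R}.
  Root P: left subtree has 3 nodes {X, S, Z}, right has 7 {Q, H, Y, T, M, W, K}.
    Root S: left subtree has 1 node {X}, right has 1 {Z}.
    Root H: left subtree has 1 node {Q}, right has 5 {Y, T, M, W, K}.
      Root W: left subtree has 3 nodes {Y, T, M}, right has 1 {K}.
        Root M: left subtree has 2 nodes {Y, T}, right has 0 { }.
          Root Y: left subtree has 0 nodes { }, right has 1 {T}.
  Root R: left subtree has 1 node {V}, right has 0 { }.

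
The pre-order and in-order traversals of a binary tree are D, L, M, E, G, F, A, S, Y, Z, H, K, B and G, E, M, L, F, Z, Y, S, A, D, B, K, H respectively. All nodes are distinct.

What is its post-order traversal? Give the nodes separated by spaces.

The first element of pre-order is the root; it splits in-order into left and right subtrees.
Root D: left subtree has 9 nodes {G, E, M, L, F, Z, Y, S, A}, right has 3 {B, K, H}.
  Root L: left subtree has 3 nodes {G, E, M}, right has 5 {F, Z, Y, S, A}.
    Root M: left subtree has 2 nodes {G, E}, right has 0 { }.
      Root E: left subtree has 1 node {G}, right has 0 { }.
    Root F: left subtree has 0 nodes { }, right has 4 {Z, Y, S, A}.
      Root A: left subtree has 3 nodes {Z, Y, S}, right has 0 { }.
        Root S: left subtree has 2 nodes {Z, Y}, right has 0 { }.
          Root Y: left subtree has 1 node {Z}, right has 0 { }.
  Root H: left subtree has 2 nodes {B, K}, right has 0 { }.
    Root K: left subtree has 1 node {B}, right has 0 { }.

G E M Z Y S A F L B K H D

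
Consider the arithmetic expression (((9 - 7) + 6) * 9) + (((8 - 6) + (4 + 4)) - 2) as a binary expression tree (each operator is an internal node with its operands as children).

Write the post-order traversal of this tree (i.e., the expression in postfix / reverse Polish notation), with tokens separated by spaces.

Post-order on an expression tree gives postfix notation: for each operator, emit left operand, right operand, then the operator.

9 7 - 6 + 9 * 8 6 - 4 4 + + 2 - +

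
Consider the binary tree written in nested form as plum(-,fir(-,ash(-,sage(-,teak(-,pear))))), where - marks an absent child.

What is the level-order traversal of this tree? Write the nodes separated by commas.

Level-order visits nodes level by level from the root, left to right within each level.
Level 0: plum
Level 1: fir
Level 2: ash
Level 3: sage
Level 4: teak
Level 5: pear

plum, fir, ash, sage, teak, pear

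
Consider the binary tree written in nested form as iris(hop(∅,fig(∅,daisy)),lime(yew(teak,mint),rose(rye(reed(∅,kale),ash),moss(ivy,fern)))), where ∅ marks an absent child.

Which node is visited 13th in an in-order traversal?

In-order visits the left subtree, then the node, then the right subtree.
At iris: go left to hop.
  At hop: no left child.
  Visit hop.
  At hop: go right to fig.
    At fig: no left child.
    Visit fig.
    At fig: go right to daisy.
      daisy is a leaf — visit daisy.
Visit iris.
At iris: go right to lime.
  At lime: go left to yew.
    At yew: go left to teak.
      teak is a leaf — visit teak.
    Visit yew.
    At yew: go right to mint.
      mint is a leaf — visit mint.
  Visit lime.
  At lime: go right to rose.
    At rose: go left to rye.
      At rye: go left to reed.
        At reed: no left child.
        Visit reed.
        At reed: go right to kale.
          kale is a leaf — visit kale.
      Visit rye.
      At rye: go right to ash.
        ash is a leaf — visit ash.
    Visit rose.
    At rose: go right to moss.
      At moss: go left to ivy.
        ivy is a leaf — visit ivy.
      Visit moss.
      At moss: go right to fern.
        fern is a leaf — visit fern.
Full in-order sequence: hop, fig, daisy, iris, teak, yew, mint, lime, reed, kale, rye, ash, rose, ivy, moss, fern.

rose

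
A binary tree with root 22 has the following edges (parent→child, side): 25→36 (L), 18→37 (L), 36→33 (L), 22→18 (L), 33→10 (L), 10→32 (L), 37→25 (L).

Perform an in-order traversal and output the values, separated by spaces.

In-order visits the left subtree, then the node, then the right subtree.
At 22: go left to 18.
  At 18: go left to 37.
    At 37: go left to 25.
      At 25: go left to 36.
        At 36: go left to 33.
          At 33: go left to 10.
            At 10: go left to 32.
              32 is a leaf — visit 32.
            Visit 10.
            At 10: no right child.
          Visit 33.
          At 33: no right child.
        Visit 36.
        At 36: no right child.
      Visit 25.
      At 25: no right child.
    Visit 37.
    At 37: no right child.
  Visit 18.
  At 18: no right child.
Visit 22.
At 22: no right child.

32 10 33 36 25 37 18 22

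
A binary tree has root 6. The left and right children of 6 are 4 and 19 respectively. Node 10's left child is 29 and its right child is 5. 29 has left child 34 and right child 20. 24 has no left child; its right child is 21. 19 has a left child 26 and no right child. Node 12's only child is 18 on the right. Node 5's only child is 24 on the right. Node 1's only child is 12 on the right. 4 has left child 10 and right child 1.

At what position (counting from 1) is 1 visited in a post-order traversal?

10

Post-order visits the left subtree, then the right subtree, then the node.
At 6: go left to 4.
  At 4: go left to 10.
    At 10: go left to 29.
      At 29: go left to 34.
        34 is a leaf — visit 34.
      At 29: go right to 20.
        20 is a leaf — visit 20.
      Visit 29.
    At 10: go right to 5.
      At 5: no left child.
      At 5: go right to 24.
        At 24: no left child.
        At 24: go right to 21.
          21 is a leaf — visit 21.
        Visit 24.
      Visit 5.
    Visit 10.
  At 4: go right to 1.
    At 1: no left child.
    At 1: go right to 12.
      At 12: no left child.
      At 12: go right to 18.
        18 is a leaf — visit 18.
      Visit 12.
    Visit 1.
  Visit 4.
At 6: go right to 19.
  At 19: go left to 26.
    26 is a leaf — visit 26.
  At 19: no right child.
  Visit 19.
Visit 6.
Full post-order sequence: 34, 20, 29, 21, 24, 5, 10, 18, 12, 1, 4, 26, 19, 6.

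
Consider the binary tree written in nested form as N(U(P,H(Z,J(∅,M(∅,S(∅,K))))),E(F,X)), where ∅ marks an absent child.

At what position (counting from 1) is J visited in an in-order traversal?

5

In-order visits the left subtree, then the node, then the right subtree.
At N: go left to U.
  At U: go left to P.
    P is a leaf — visit P.
  Visit U.
  At U: go right to H.
    At H: go left to Z.
      Z is a leaf — visit Z.
    Visit H.
    At H: go right to J.
      At J: no left child.
      Visit J.
      At J: go right to M.
        At M: no left child.
        Visit M.
        At M: go right to S.
          At S: no left child.
          Visit S.
          At S: go right to K.
            K is a leaf — visit K.
Visit N.
At N: go right to E.
  At E: go left to F.
    F is a leaf — visit F.
  Visit E.
  At E: go right to X.
    X is a leaf — visit X.
Full in-order sequence: P, U, Z, H, J, M, S, K, N, F, E, X.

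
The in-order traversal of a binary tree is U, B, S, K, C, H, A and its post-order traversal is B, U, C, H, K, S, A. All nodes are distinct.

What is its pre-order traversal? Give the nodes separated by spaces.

The last element of post-order is the root; it splits in-order into left and right subtrees.
Root A: left subtree has 6 nodes {U, B, S, K, C, H}, right has 0 { }.
  Root S: left subtree has 2 nodes {U, B}, right has 3 {K, C, H}.
    Root U: left subtree has 0 nodes { }, right has 1 {B}.
    Root K: left subtree has 0 nodes { }, right has 2 {C, H}.
      Root H: left subtree has 1 node {C}, right has 0 { }.

A S U B K H C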